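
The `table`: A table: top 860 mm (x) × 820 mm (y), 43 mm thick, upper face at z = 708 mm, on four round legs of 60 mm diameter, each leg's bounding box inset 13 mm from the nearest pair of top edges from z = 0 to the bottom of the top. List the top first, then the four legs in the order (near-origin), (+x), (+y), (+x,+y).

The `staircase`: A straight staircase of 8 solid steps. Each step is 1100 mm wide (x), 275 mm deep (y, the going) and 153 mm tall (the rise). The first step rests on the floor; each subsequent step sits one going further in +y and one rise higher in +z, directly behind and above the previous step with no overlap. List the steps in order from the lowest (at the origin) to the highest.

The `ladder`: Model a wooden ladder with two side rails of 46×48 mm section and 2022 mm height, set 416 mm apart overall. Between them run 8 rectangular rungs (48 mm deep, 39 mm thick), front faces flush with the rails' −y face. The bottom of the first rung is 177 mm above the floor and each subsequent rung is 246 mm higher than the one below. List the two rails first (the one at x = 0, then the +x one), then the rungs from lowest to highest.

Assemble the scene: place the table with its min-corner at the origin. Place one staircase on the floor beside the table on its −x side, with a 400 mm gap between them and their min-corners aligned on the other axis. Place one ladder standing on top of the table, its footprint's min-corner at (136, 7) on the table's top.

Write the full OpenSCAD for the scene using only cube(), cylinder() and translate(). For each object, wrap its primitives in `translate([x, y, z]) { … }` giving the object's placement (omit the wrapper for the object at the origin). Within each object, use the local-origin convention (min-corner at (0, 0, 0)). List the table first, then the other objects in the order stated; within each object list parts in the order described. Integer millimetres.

translate([0, 0, 665]) cube([860, 820, 43]);
translate([43, 43, 0]) cylinder(h = 665, r = 30);
translate([817, 43, 0]) cylinder(h = 665, r = 30);
translate([43, 777, 0]) cylinder(h = 665, r = 30);
translate([817, 777, 0]) cylinder(h = 665, r = 30);
translate([-1500, 0, 0]) {
  cube([1100, 275, 153]);
  translate([0, 275, 153]) cube([1100, 275, 153]);
  translate([0, 550, 306]) cube([1100, 275, 153]);
  translate([0, 825, 459]) cube([1100, 275, 153]);
  translate([0, 1100, 612]) cube([1100, 275, 153]);
  translate([0, 1375, 765]) cube([1100, 275, 153]);
  translate([0, 1650, 918]) cube([1100, 275, 153]);
  translate([0, 1925, 1071]) cube([1100, 275, 153]);
}
translate([136, 7, 708]) {
  cube([46, 48, 2022]);
  translate([370, 0, 0]) cube([46, 48, 2022]);
  translate([46, 0, 177]) cube([324, 48, 39]);
  translate([46, 0, 423]) cube([324, 48, 39]);
  translate([46, 0, 669]) cube([324, 48, 39]);
  translate([46, 0, 915]) cube([324, 48, 39]);
  translate([46, 0, 1161]) cube([324, 48, 39]);
  translate([46, 0, 1407]) cube([324, 48, 39]);
  translate([46, 0, 1653]) cube([324, 48, 39]);
  translate([46, 0, 1899]) cube([324, 48, 39]);
}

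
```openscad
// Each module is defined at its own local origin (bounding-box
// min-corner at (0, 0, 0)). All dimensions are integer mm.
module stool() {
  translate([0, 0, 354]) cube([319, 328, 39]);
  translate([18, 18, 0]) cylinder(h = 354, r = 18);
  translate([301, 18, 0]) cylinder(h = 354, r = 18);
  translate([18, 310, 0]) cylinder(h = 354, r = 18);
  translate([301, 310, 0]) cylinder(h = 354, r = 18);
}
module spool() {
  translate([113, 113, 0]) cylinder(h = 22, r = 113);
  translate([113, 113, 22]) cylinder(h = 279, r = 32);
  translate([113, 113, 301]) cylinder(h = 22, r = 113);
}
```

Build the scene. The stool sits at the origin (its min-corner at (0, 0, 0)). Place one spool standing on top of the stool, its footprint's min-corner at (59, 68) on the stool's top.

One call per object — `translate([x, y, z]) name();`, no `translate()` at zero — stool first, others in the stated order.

stool();
translate([59, 68, 393]) spool();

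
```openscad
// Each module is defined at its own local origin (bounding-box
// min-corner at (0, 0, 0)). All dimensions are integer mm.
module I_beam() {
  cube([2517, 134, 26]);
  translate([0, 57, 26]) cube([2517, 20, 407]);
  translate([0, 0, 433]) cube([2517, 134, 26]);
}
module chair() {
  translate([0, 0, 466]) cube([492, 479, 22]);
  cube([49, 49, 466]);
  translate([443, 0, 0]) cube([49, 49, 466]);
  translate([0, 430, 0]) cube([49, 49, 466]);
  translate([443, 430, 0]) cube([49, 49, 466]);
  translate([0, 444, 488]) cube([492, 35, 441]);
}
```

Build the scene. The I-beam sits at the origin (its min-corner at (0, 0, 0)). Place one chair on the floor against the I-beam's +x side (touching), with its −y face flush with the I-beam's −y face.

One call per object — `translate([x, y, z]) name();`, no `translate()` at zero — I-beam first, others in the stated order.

I_beam();
translate([2517, 0, 0]) chair();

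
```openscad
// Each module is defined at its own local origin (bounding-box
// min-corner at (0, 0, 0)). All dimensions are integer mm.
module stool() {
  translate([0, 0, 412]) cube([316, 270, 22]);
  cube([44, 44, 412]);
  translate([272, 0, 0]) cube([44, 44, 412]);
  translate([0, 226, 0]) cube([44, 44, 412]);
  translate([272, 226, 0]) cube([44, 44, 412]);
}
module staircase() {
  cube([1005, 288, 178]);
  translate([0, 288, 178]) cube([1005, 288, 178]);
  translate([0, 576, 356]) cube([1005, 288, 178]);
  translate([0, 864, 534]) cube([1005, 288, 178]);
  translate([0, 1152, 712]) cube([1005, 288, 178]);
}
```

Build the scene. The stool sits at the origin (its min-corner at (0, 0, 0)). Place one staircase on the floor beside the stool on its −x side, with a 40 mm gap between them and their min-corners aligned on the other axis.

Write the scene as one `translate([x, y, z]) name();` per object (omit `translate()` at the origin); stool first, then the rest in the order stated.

stool();
translate([-1045, 0, 0]) staircase();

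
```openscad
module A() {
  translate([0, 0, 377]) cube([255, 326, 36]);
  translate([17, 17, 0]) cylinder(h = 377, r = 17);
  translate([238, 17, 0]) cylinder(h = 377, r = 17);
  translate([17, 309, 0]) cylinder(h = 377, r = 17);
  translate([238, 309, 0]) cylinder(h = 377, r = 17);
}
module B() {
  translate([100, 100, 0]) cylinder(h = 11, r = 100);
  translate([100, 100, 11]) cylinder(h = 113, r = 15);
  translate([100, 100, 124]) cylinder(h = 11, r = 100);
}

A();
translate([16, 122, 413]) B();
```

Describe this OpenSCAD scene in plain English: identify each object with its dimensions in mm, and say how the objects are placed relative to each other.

A is a four-legged stool. The seat is 255×326 mm, 36 mm thick, top at z = 413 mm. It stands on four round legs, each 34 mm in diameter, from z = 0 to the seat underside, each leg's axis is inset half a diameter from the nearest pair of seat edges (so the leg's bounding box is flush with the corner).

B is a spool: two coaxial disc flanges of radius 100 mm and thickness 11 mm, joined by a core cylinder of radius 15 mm and height 113 mm. The lower flange rests on z = 0 and the three cylinders share a vertical axis.

The spool is on top of the stool.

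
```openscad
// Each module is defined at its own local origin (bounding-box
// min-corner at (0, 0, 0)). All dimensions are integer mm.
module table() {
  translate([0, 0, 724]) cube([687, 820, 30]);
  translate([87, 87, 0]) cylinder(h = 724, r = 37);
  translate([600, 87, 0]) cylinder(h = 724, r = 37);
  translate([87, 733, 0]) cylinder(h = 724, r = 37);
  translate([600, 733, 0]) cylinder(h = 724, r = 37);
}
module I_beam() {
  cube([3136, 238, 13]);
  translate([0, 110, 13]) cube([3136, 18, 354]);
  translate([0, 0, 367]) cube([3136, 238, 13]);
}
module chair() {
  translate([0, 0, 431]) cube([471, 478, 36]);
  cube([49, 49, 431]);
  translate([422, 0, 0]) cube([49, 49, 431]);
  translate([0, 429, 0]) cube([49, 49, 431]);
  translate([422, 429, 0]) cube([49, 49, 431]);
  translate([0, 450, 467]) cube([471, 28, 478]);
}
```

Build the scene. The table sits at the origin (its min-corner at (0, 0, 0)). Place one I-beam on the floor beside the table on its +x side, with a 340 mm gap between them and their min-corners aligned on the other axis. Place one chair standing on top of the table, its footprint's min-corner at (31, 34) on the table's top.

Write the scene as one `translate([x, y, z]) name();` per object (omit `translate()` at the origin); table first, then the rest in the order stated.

table();
translate([1027, 0, 0]) I_beam();
translate([31, 34, 754]) chair();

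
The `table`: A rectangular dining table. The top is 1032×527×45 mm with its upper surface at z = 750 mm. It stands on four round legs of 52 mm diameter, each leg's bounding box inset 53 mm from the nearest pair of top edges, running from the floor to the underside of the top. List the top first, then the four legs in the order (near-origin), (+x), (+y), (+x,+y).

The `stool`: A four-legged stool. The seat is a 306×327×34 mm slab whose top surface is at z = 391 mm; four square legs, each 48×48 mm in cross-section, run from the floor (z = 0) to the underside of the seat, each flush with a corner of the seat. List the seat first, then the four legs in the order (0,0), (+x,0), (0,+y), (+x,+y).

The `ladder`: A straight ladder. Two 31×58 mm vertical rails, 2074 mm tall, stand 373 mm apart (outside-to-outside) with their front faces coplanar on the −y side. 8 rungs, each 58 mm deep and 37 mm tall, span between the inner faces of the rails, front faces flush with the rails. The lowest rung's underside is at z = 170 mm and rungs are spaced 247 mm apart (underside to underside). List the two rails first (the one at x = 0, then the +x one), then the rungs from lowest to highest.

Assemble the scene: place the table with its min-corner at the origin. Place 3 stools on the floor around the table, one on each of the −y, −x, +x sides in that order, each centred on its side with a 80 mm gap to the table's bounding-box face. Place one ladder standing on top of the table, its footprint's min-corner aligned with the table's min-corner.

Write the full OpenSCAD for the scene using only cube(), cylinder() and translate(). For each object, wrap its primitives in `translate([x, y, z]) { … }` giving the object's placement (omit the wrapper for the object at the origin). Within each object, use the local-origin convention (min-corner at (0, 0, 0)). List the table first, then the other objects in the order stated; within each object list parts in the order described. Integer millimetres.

translate([0, 0, 705]) cube([1032, 527, 45]);
translate([79, 79, 0]) cylinder(h = 705, r = 26);
translate([953, 79, 0]) cylinder(h = 705, r = 26);
translate([79, 448, 0]) cylinder(h = 705, r = 26);
translate([953, 448, 0]) cylinder(h = 705, r = 26);
translate([363, -407, 0]) {
  translate([0, 0, 357]) cube([306, 327, 34]);
  cube([48, 48, 357]);
  translate([258, 0, 0]) cube([48, 48, 357]);
  translate([0, 279, 0]) cube([48, 48, 357]);
  translate([258, 279, 0]) cube([48, 48, 357]);
}
translate([-386, 100, 0]) {
  translate([0, 0, 357]) cube([306, 327, 34]);
  cube([48, 48, 357]);
  translate([258, 0, 0]) cube([48, 48, 357]);
  translate([0, 279, 0]) cube([48, 48, 357]);
  translate([258, 279, 0]) cube([48, 48, 357]);
}
translate([1112, 100, 0]) {
  translate([0, 0, 357]) cube([306, 327, 34]);
  cube([48, 48, 357]);
  translate([258, 0, 0]) cube([48, 48, 357]);
  translate([0, 279, 0]) cube([48, 48, 357]);
  translate([258, 279, 0]) cube([48, 48, 357]);
}
translate([0, 0, 750]) {
  cube([31, 58, 2074]);
  translate([342, 0, 0]) cube([31, 58, 2074]);
  translate([31, 0, 170]) cube([311, 58, 37]);
  translate([31, 0, 417]) cube([311, 58, 37]);
  translate([31, 0, 664]) cube([311, 58, 37]);
  translate([31, 0, 911]) cube([311, 58, 37]);
  translate([31, 0, 1158]) cube([311, 58, 37]);
  translate([31, 0, 1405]) cube([311, 58, 37]);
  translate([31, 0, 1652]) cube([311, 58, 37]);
  translate([31, 0, 1899]) cube([311, 58, 37]);
}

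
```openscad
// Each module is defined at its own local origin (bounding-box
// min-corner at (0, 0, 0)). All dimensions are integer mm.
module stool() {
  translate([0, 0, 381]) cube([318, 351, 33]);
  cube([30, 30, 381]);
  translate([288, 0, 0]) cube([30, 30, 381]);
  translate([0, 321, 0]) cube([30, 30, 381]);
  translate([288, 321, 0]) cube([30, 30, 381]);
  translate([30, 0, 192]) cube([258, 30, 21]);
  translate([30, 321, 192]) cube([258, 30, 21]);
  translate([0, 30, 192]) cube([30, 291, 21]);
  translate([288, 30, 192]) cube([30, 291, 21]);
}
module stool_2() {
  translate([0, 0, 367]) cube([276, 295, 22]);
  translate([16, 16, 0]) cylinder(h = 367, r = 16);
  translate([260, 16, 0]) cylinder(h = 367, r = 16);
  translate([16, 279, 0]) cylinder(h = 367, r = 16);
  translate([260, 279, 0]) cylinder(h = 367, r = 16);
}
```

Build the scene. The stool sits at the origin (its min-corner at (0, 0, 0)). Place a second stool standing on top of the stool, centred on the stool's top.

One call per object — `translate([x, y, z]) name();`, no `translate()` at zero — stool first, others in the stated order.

stool();
translate([21, 28, 414]) stool_2();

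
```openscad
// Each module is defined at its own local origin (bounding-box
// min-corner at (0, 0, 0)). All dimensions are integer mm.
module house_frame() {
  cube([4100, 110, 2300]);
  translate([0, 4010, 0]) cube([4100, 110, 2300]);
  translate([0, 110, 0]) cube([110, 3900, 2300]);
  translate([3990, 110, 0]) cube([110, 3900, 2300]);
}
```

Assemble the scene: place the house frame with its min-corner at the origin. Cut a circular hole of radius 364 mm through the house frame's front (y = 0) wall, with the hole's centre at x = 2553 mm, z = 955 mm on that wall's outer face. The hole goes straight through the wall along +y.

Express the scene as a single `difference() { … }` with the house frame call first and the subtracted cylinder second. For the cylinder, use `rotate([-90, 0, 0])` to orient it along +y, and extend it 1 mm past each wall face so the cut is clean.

difference() {
  house_frame();
  translate([2553, -1, 955]) rotate([-90, 0, 0]) cylinder(h = 112, r = 364);
}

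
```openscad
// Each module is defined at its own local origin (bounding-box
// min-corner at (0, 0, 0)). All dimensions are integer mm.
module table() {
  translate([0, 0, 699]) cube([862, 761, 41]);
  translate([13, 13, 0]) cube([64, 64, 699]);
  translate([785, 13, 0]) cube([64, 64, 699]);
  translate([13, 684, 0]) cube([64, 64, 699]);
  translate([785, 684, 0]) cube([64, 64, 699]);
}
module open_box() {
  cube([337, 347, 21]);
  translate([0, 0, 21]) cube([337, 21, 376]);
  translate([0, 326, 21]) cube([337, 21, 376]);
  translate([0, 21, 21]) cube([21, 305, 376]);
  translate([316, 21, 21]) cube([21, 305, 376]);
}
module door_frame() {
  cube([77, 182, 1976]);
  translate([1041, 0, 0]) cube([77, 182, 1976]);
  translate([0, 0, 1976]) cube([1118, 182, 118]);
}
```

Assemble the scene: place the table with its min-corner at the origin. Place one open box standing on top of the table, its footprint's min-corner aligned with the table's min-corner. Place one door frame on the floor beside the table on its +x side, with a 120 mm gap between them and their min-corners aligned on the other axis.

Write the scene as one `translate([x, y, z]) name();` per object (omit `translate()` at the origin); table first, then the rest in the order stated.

table();
translate([0, 0, 740]) open_box();
translate([982, 0, 0]) door_frame();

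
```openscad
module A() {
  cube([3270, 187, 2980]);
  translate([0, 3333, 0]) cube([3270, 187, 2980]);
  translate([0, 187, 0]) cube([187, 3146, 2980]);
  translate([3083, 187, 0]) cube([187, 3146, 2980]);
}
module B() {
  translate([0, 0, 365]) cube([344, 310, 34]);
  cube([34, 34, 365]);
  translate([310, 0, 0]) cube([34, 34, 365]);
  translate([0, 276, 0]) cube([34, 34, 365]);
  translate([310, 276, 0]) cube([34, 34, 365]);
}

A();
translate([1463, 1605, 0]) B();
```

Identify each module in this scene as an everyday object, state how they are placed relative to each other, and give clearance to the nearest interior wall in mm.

A is a house frame. B is a stool. The stool sits inside the house frame, centred. The clearance to the nearest interior wall is 1276 mm.

Clearances: x = 1276, y = 1418; minimum 1276 mm.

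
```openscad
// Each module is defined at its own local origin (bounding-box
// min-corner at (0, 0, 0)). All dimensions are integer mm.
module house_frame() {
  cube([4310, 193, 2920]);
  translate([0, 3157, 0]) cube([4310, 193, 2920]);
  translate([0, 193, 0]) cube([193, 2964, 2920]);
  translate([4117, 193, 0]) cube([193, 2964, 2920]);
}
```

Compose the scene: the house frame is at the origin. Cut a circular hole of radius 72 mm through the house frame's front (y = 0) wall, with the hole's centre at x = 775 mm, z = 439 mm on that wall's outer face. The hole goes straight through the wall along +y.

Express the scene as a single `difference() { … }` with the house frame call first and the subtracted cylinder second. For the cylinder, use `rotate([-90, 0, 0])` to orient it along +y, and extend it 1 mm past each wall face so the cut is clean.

difference() {
  house_frame();
  translate([775, -1, 439]) rotate([-90, 0, 0]) cylinder(h = 195, r = 72);
}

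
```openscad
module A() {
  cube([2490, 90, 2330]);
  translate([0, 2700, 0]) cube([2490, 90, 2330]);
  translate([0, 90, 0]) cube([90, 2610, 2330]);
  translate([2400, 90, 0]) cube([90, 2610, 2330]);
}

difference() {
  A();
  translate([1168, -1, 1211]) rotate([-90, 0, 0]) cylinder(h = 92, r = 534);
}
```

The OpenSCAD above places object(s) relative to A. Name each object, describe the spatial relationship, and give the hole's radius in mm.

A is a house frame. The house frame has a circular hole through its front wall. The hole's radius is 534 mm.

The subtracted cylinder has r = 534 mm.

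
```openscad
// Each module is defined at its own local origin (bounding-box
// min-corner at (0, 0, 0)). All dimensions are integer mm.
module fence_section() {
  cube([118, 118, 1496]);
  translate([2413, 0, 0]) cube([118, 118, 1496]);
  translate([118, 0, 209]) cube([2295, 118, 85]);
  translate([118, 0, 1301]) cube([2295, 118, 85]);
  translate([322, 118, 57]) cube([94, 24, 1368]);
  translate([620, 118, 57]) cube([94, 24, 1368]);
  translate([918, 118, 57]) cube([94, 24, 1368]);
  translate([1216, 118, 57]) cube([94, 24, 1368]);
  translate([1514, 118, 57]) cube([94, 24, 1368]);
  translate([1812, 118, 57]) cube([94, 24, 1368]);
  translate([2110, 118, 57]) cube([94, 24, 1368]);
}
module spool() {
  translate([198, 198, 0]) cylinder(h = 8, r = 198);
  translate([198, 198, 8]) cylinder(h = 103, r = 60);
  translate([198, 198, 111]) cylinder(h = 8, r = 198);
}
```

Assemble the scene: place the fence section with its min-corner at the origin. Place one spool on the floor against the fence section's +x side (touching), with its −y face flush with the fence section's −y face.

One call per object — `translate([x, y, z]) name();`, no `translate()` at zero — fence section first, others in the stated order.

fence_section();
translate([2531, 0, 0]) spool();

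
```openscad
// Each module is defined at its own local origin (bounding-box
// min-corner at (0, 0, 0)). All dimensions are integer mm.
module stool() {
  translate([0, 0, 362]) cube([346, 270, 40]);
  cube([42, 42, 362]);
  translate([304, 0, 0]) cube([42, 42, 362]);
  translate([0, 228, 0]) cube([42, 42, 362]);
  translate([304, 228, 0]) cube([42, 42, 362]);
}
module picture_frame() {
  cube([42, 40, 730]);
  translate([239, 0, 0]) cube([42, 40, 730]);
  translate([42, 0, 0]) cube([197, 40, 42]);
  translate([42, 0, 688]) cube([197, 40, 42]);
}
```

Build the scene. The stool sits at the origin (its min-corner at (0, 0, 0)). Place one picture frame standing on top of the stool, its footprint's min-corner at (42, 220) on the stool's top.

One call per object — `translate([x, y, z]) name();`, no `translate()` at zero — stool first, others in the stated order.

stool();
translate([42, 220, 402]) picture_frame();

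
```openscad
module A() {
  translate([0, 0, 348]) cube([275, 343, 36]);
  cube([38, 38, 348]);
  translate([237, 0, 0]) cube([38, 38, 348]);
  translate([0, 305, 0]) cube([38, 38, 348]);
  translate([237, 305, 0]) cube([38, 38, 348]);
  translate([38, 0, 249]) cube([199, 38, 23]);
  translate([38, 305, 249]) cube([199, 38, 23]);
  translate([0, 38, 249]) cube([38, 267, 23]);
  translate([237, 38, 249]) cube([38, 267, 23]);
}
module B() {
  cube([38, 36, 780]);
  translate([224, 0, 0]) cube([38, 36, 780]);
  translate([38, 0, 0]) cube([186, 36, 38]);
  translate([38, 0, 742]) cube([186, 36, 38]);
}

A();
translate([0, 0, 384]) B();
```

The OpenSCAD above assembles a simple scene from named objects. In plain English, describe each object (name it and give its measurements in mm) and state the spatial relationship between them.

A is a simple wooden stool: a rectangular seat 275 mm (x) by 343 mm (y), 36 mm thick, top face at z = 384 mm, on four square legs, each 38×38 mm in cross-section. The legs rest on z = 0, each flush with a corner of the seat. Four stretchers, 38 mm wide and 23 mm tall, connect adjacent legs with their undersides at z = 249 mm, each running between the inner faces of the legs it joins and aligned with the legs' outer faces on the other axis.

B is a picture frame with a 186×704 mm rectangular opening (x by z) and a uniform 38 mm border on every side. Frame depth is 36 mm along y. It is built from two vertical stiles running the full outside height and two horizontal rails spanning the gap between the stiles.

The picture frame is on top of the stool.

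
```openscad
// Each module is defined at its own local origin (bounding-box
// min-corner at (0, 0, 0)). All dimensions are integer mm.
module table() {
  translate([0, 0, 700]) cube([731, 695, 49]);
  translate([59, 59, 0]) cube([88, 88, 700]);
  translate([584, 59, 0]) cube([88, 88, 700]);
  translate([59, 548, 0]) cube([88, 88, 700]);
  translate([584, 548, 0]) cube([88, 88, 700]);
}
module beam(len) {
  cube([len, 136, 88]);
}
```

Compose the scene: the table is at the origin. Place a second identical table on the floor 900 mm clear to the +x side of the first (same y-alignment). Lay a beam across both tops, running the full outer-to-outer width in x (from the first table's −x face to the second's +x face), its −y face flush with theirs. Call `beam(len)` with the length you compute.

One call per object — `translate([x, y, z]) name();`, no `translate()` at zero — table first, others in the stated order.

table();
translate([1631, 0, 0]) table();
translate([0, 0, 749]) beam(2362);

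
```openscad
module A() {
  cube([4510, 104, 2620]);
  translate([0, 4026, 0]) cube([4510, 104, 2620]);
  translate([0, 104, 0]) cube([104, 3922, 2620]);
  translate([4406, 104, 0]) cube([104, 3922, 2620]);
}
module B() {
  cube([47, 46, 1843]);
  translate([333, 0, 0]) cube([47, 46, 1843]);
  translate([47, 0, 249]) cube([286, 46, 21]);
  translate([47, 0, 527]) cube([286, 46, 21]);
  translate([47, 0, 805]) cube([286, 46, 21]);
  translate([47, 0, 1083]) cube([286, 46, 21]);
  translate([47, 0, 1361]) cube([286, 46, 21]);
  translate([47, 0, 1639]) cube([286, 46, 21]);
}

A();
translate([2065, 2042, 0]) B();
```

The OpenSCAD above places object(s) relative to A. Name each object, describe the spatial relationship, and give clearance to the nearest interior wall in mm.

A is a house frame. B is a ladder. The ladder sits inside the house frame, centred. The clearance to the nearest interior wall is 1938 mm.

Clearances: x = 1961, y = 1938; minimum 1938 mm.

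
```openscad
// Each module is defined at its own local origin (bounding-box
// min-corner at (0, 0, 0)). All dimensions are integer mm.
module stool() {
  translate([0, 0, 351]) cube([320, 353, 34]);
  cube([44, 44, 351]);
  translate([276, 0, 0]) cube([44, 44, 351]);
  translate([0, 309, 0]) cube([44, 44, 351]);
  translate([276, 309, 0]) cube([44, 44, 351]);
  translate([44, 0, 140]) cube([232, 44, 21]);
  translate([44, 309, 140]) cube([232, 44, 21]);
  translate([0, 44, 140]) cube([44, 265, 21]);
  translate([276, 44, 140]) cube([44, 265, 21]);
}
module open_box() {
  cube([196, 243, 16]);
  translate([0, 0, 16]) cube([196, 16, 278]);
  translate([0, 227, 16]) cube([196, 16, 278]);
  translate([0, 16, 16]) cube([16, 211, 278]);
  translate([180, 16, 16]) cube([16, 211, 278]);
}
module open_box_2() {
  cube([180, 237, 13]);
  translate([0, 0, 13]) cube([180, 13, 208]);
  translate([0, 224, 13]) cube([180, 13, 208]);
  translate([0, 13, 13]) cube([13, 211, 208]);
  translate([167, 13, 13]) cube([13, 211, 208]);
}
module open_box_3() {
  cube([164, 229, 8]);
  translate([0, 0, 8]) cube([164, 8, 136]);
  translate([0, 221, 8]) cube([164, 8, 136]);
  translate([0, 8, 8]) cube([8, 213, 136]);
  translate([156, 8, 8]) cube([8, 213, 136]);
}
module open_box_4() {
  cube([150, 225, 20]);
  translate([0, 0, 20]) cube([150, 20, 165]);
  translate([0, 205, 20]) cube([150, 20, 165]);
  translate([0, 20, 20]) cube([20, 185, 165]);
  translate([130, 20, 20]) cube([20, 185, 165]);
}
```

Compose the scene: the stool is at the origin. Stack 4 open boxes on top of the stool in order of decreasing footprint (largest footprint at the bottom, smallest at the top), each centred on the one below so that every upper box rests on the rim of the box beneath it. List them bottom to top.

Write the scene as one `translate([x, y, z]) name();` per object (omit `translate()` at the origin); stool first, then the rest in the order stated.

stool();
translate([62, 55, 385]) open_box();
translate([70, 58, 679]) open_box_2();
translate([78, 62, 900]) open_box_3();
translate([85, 64, 1044]) open_box_4();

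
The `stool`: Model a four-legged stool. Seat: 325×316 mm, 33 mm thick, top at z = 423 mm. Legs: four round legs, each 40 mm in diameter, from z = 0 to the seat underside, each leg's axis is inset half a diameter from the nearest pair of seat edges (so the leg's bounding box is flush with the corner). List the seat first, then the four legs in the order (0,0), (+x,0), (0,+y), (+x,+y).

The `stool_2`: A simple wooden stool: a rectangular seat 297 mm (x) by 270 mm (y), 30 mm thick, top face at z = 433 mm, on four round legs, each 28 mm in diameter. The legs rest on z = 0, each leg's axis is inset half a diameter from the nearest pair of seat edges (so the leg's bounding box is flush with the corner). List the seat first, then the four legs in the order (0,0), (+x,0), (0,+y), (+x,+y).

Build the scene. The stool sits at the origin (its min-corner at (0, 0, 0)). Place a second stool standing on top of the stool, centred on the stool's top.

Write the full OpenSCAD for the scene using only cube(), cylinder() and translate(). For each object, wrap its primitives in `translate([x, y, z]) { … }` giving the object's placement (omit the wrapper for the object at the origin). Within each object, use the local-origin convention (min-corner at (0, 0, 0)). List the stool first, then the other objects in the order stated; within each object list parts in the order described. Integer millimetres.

translate([0, 0, 390]) cube([325, 316, 33]);
translate([20, 20, 0]) cylinder(h = 390, r = 20);
translate([305, 20, 0]) cylinder(h = 390, r = 20);
translate([20, 296, 0]) cylinder(h = 390, r = 20);
translate([305, 296, 0]) cylinder(h = 390, r = 20);
translate([14, 23, 423]) {
  translate([0, 0, 403]) cube([297, 270, 30]);
  translate([14, 14, 0]) cylinder(h = 403, r = 14);
  translate([283, 14, 0]) cylinder(h = 403, r = 14);
  translate([14, 256, 0]) cylinder(h = 403, r = 14);
  translate([283, 256, 0]) cylinder(h = 403, r = 14);
}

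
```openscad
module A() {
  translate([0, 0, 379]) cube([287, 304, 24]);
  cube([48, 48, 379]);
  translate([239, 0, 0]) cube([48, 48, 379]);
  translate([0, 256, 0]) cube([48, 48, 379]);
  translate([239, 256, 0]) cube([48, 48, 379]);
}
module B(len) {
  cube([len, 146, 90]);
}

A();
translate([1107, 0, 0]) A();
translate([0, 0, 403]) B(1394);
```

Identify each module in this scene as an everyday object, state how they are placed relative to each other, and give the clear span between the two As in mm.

Second stool starts at x = 1107; first ends at x = 287; clear span = 1107 − 287 = 820 mm.

A is a stool. B is a beam. A beam spans the tops of two stools. The clear span between the two stools is 820 mm.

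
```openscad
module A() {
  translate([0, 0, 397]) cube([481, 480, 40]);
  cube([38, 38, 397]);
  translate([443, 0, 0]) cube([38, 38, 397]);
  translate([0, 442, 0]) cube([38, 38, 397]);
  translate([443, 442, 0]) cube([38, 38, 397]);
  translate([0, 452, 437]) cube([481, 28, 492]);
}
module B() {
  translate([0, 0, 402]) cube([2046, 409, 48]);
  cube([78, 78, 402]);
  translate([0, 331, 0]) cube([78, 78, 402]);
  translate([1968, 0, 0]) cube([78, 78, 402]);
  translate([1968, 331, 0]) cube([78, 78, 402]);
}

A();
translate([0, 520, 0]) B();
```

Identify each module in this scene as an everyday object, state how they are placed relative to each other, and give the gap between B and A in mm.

A is a chair. B is a bench. The bench is on the floor beside the chair on its +y side. The gap between the bench and the chair is 40 mm.

The bench's nearest face is 40 mm from the chair's +y face.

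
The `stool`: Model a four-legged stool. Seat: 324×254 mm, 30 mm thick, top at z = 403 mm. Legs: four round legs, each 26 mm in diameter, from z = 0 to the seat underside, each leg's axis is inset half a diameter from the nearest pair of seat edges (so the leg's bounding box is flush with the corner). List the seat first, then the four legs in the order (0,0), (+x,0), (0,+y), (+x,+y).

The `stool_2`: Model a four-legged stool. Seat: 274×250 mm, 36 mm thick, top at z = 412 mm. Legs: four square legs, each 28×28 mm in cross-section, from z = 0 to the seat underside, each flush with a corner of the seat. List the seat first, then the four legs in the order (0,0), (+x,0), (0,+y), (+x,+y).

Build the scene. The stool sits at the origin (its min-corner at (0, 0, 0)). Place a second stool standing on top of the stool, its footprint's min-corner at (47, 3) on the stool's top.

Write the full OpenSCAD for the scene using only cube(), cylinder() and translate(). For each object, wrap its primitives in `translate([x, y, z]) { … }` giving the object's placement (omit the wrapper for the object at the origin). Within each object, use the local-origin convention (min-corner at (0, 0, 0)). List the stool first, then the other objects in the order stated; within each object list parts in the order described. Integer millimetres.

translate([0, 0, 373]) cube([324, 254, 30]);
translate([13, 13, 0]) cylinder(h = 373, r = 13);
translate([311, 13, 0]) cylinder(h = 373, r = 13);
translate([13, 241, 0]) cylinder(h = 373, r = 13);
translate([311, 241, 0]) cylinder(h = 373, r = 13);
translate([47, 3, 403]) {
  translate([0, 0, 376]) cube([274, 250, 36]);
  cube([28, 28, 376]);
  translate([246, 0, 0]) cube([28, 28, 376]);
  translate([0, 222, 0]) cube([28, 28, 376]);
  translate([246, 222, 0]) cube([28, 28, 376]);
}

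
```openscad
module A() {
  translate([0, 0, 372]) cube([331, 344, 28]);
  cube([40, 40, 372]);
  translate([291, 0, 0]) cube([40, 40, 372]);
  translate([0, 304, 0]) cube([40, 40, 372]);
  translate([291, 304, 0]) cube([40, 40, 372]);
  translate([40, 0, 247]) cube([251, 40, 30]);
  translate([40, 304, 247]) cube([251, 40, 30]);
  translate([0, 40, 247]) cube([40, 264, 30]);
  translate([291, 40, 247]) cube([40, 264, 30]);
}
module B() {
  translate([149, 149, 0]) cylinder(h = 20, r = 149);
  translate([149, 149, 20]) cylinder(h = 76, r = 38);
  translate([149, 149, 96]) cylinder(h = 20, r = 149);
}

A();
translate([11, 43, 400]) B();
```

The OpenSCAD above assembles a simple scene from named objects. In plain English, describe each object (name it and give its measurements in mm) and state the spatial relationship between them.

A is a four-legged stool. The seat is 331×344 mm, 28 mm thick, top at z = 400 mm. It stands on four square legs, each 40×40 mm in cross-section, from z = 0 to the seat underside, each flush with a corner of the seat. Four stretchers, 40 mm wide and 30 mm tall, connect adjacent legs with their undersides at z = 247 mm, each running between the inner faces of the legs it joins and aligned with the legs' outer faces on the other axis.

B is a spool: two coaxial disc flanges of radius 149 mm and thickness 20 mm, joined by a core cylinder of radius 38 mm and height 76 mm. The lower flange rests on z = 0 and the three cylinders share a vertical axis.

The spool is on top of the stool.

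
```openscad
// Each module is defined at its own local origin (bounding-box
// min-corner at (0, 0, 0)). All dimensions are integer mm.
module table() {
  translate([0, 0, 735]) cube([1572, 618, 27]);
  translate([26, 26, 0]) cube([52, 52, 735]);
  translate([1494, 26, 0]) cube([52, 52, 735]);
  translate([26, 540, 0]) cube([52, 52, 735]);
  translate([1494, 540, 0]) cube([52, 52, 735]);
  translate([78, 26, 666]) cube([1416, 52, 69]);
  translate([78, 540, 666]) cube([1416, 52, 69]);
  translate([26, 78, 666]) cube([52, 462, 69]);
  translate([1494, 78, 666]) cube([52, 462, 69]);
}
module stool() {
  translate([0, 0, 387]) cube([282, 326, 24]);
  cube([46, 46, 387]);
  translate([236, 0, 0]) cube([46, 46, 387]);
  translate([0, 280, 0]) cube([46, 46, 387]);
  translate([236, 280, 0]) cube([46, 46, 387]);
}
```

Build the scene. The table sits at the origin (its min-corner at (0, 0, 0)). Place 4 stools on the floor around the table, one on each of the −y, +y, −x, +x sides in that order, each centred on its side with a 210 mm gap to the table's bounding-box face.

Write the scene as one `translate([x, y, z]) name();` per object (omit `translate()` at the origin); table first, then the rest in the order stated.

table();
translate([645, -536, 0]) stool();
translate([645, 828, 0]) stool();
translate([-492, 146, 0]) stool();
translate([1782, 146, 0]) stool();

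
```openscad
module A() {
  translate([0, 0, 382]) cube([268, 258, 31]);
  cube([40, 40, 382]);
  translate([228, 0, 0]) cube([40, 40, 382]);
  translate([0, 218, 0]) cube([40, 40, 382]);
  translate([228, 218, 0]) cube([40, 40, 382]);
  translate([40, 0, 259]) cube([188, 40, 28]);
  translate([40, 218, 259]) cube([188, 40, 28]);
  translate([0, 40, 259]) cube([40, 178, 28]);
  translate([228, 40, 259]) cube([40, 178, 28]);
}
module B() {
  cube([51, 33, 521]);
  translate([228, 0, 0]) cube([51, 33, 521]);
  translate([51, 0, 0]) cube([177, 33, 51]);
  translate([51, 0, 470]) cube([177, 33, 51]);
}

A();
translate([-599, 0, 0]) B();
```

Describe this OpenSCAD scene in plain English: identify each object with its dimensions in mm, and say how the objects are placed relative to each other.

A is a simple wooden stool: a rectangular seat 268 mm (x) by 258 mm (y), 31 mm thick, top face at z = 413 mm, on four square legs, each 40×40 mm in cross-section. The legs rest on z = 0, each flush with a corner of the seat. Four stretchers, 40 mm wide and 28 mm tall, connect adjacent legs with their undersides at z = 259 mm, each running between the inner faces of the legs it joins and aligned with the legs' outer faces on the other axis.

B is a picture frame with a 177×419 mm rectangular opening (x by z) and a uniform 51 mm border on every side. Frame depth is 33 mm along y. It is built from two vertical stiles running the full outside height and two horizontal rails spanning the gap between the stiles.

The picture frame is on the floor beside the stool on its −x side.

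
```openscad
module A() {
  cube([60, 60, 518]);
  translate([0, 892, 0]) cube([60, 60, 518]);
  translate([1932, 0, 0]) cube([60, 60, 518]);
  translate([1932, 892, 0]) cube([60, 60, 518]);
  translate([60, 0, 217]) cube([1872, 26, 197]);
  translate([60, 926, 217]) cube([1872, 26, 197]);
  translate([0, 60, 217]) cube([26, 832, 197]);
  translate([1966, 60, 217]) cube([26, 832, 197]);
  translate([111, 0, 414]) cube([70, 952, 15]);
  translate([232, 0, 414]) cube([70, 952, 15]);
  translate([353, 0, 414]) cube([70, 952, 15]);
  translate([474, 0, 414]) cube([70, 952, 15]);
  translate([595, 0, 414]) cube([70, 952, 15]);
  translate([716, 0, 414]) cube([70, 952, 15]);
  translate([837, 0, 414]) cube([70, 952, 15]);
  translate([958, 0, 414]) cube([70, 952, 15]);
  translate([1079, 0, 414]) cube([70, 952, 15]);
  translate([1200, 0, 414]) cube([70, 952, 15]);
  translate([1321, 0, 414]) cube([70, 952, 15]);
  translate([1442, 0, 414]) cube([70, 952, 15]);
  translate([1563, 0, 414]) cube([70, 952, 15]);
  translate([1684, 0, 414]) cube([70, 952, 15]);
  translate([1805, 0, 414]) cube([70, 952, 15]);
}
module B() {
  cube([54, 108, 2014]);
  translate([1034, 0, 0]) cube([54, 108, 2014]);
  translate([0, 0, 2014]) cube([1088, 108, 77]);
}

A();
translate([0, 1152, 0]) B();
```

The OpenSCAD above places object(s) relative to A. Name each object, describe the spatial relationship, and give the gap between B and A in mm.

A is a bed frame. B is a door frame. The door frame is on the floor beside the bed frame on its +y side. The gap between the door frame and the bed frame is 200 mm.

The door frame's nearest face is 200 mm from the bed frame's +y face.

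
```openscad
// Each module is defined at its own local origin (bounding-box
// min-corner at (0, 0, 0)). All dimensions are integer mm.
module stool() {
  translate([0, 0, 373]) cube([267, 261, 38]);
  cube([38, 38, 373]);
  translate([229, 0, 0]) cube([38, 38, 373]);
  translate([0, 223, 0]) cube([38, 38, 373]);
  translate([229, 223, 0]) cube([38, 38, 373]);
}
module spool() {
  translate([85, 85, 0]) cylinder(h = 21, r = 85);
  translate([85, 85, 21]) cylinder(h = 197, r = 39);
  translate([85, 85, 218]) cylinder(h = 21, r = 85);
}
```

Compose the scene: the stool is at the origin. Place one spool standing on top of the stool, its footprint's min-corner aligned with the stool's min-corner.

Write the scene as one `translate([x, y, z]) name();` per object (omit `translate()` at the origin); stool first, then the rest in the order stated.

stool();
translate([0, 0, 411]) spool();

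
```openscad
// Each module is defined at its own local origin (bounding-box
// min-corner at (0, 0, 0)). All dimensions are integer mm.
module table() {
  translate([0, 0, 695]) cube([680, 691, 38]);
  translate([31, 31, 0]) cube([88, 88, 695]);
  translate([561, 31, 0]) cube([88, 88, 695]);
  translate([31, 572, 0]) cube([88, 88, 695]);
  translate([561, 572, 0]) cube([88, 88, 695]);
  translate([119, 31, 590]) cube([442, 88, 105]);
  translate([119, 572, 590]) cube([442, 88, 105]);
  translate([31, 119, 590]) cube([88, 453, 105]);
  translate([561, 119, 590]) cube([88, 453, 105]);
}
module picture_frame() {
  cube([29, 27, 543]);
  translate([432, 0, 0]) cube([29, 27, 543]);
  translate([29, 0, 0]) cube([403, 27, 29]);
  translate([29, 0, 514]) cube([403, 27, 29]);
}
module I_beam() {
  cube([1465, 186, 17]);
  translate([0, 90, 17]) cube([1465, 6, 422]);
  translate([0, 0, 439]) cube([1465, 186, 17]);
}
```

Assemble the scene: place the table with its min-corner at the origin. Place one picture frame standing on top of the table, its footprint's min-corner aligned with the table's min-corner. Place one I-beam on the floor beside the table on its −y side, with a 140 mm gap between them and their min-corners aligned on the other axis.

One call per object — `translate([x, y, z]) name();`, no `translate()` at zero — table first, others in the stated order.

table();
translate([0, 0, 733]) picture_frame();
translate([0, -326, 0]) I_beam();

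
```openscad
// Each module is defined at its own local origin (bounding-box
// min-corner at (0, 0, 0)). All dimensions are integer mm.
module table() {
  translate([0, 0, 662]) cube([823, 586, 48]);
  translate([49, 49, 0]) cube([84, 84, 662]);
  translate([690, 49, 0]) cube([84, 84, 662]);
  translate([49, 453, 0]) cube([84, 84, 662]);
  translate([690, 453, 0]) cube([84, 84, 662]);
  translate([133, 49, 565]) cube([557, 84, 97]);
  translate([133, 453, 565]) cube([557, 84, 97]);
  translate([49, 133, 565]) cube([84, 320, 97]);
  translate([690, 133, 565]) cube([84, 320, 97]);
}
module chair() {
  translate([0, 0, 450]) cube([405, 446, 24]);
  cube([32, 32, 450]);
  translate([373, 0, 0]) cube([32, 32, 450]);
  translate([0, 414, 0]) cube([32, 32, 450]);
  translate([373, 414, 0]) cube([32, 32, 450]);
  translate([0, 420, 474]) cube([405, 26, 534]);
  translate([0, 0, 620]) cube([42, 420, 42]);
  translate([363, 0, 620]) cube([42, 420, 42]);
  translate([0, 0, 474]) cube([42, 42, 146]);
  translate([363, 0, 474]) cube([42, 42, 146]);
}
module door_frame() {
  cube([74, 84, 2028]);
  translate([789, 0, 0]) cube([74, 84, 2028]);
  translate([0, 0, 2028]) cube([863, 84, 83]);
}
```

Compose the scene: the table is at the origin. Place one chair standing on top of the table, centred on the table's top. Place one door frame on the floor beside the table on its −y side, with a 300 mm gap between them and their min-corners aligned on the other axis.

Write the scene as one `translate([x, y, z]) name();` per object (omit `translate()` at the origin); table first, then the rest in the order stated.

table();
translate([209, 70, 710]) chair();
translate([0, -384, 0]) door_frame();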